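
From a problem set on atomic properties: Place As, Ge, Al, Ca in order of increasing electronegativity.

Ca < Al < Ge < As

Al is in period 3, group 13; Ca is in period 4, group 2; Ge is in period 4, group 14; As is in period 4, group 15.
Atoms toward the upper right of the periodic table pull bonding electrons most strongly.
These span different periods and groups, so the two trends combine.
Al > Ca: both effects reinforce here, so Al is clearly the higher of the two.
Ge > Al: period and group pull opposite ways; the across-period shift dominates (2.01 vs 1.61).
As > Ge: As lies to the right of Ge in period 4, so the across-period effect alone puts As higher.
Tabulated electronegativity (Pauling): Al 1.61, Ca 1.00, Ge 2.01, As 2.18.
So from lowest to highest: Ca < Al < Ge < As.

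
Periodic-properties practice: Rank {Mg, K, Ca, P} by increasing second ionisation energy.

Ca, Mg, P, K

The second ionization energy removes an electron from the +1 ion. For each element: Mg⁺ still has 1 valence electron; K⁺ is the bare [Ar] core; Ca⁺ still has 1 valence electron; P⁺ still has 4 valence electrons.
Breaking into a closed-shell core is much more expensive than removing a leftover valence electron — K has the largest IE_2 here.
Valence configurations: Mg⁺ [Ne]3s¹, Ca⁺ [Ar]4s¹, P⁺ [Ne]3s²3p².
Tabulated IE_2 (kJ/mol): Mg 1451, K 3052, Ca 1145, P 1907.
So the second ionization energies run Ca < Mg < P < K.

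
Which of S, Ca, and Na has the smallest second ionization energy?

The second ionization energy removes an electron from the +1 ion. For each element: S⁺ still has 5 valence electrons; Ca⁺ still has 1 valence electron; Na⁺ is the bare [Ne] core.
Core electrons are held far more tightly than valence electrons, so Na tops the IE_2 order.
Valence configurations: S⁺ [Ne]3s²3p³, Ca⁺ [Ar]4s¹.
Approximate IE_2 values (kJ/mol): S 2252, Ca 1145, Na 4562.
So the second ionization energies run Ca < S < Na.

Ca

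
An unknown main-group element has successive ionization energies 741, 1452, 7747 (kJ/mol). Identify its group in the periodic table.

Group 2

Look for the largest jump between consecutive ionization energies: IE3/IE2 ≈ 5.3, far larger than any earlier ratio.
That jump marks the point where a core electron is being removed. So the atom has 2 valence electrons.
A main-group element with 2 valence electrons is in group 2.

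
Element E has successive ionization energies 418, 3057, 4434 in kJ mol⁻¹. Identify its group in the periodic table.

Look for the largest jump between consecutive ionization energies: IE2/IE1 ≈ 7.3, far larger than any earlier ratio.
That jump marks the point where a core electron is being removed. So the atom has 1 valence electron.
A main-group element with 1 valence electron is in group 1.

Group 1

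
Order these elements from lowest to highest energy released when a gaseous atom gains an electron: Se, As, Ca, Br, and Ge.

Atoms with high Z_eff and room in the valence shell (especially the halogens) have the most exothermic electron affinities.
All lie in period 4; the across-period trend (electron affinity increases left to right) applies, with the exception below.
Note the exception: Ge has a higher electron affinity than As, contrary to the simple trend — adding an electron to As's half-filled 4p³ is unfavourable, so Ge (4p²) has the more exothermic EA.
Approximate values (kJ/mol): Ca 2, Ge 119, As 78, Se 195, Br 325.
So from lowest to highest: Ca < As < Ge < Se < Br.

Ca < As < Ge < Se < Br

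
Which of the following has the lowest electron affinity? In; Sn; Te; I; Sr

Sr

Sr is in period 5, group 2; In is in period 5, group 13; Sn is in period 5, group 14; Te is in period 5, group 16; I is in period 5, group 17.
Electron affinity generally becomes more exothermic across a period toward the halogens and less exothermic down a group.
All lie in period 5, so electron affinity increases left to right.
The lowest electron affinity among these belongs to Sr.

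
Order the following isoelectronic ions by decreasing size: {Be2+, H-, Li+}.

H- > Li+ > Be2+

All of these have 2 electrons, so size is governed by nuclear charge alone: the more protons, the stronger the pull on the same electron cloud, and the smaller the ion.
Nuclear charges: Be2+ (Z=4), Li+ (Z=3), H- (Z=1).
Largest to smallest: H- > Li+ > Be2+.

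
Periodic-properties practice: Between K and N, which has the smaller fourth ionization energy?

Consider each +3 ion: K³⁺ is already 2 electrons into the core; N³⁺ still has 2 valence electrons.
Usually core removal costs more than valence removal, but here the competition is close: a tightly held n=2 valence electron can cost more to remove than an n=3 core electron, so the actual values have to decide it.
The numbers (kJ/mol): K 5877, N 7475.
Hence IE_4: K < N.

K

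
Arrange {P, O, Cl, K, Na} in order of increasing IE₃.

P < Cl < K < O < Na

Consider each +2 ion: P²⁺ still has 3 valence electrons; O²⁺ still has 4 valence electrons; Cl²⁺ still has 5 valence electrons; K²⁺ is already 1 electron into the core; Na²⁺ is already 1 electron into the core.
Usually core removal costs more than valence removal, but here the competition is close: a tightly held n=2 valence electron can cost more to remove than an n=3 core electron, so the actual values have to decide it.
Valence configurations: P²⁺ [Ne]3s²3p¹, O²⁺ [He]2s²2p², Cl²⁺ [Ne]3s²3p³.
The numbers (kJ/mol): P 2914, O 5300, Cl 3822, K 4420, Na 6910.
So the third ionization energies run P < Cl < K < O < Na.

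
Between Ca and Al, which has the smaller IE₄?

Ca

After 3 electrons have been removed, what remains? Ca³⁺ is already 1 electron into the core; Al³⁺ is the bare [Ne] core.
All of these are removing an electron from a noble-gas core or deeper; the smaller core (lower principal quantum number) is held far more tightly, and within a period the higher nuclear charge binds the same core more tightly.
Tabulated IE_4 (kJ/mol): Ca 6491, Al 11577.
So the fourth ionization energies run Ca < Al.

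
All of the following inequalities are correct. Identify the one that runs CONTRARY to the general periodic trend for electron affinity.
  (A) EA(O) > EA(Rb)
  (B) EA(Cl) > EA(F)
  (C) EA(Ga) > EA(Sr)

(B)

The general trend: electron affinity increases across a period and decreases down a group.
(A) O (period 2, group 16) vs Rb (period 5, group 1): the stated order agrees with the simple trend.
(B) Cl (period 3, group 17) vs F (period 2, group 17): the stated order contradicts the simple trend.
(C) Ga (period 4, group 13) vs Sr (period 5, group 2): the stated order agrees with the simple trend.
The exception is (B): F's small 2p subshell makes the incoming electron feel strong e⁻–e⁻ repulsion, so Cl actually releases more energy on gaining an electron.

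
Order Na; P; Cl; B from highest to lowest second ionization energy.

Consider each +1 ion: Na⁺ is the bare [Ne] core; P⁺ still has 4 valence electrons; Cl⁺ still has 6 valence electrons; B⁺ still has 2 valence electrons.
Core electrons are held far more tightly than valence electrons, so Na tops the IE_2 order.
Valence configurations: P⁺ [Ne]3s²3p², Cl⁺ [Ne]3s²3p⁴, B⁺ [He]2s².
The numbers (kJ/mol): Na 4562, P 1907, Cl 2298, B 2427.
Overall IE_2 order: P < Cl < B < Na.

Na > B > Cl > P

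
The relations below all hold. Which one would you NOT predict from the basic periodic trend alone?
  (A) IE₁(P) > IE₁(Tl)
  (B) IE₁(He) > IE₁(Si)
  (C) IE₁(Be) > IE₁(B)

The general trend: first ionisation energy increases across a period and decreases down a group.
(A) P (period 3, group 15) vs Tl (period 6, group 13): the stated order agrees with the simple trend.
(B) He (period 1, group 18) vs Si (period 3, group 14): the stated order agrees with the simple trend.
(C) Be (period 2, group 2) vs B (period 2, group 13): the stated order contradicts the simple trend.
The exception is (C): removing B's lone 2p electron is easier than breaking Be's filled 2s².

(C)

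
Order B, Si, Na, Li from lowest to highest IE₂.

IE_2 is the cost of taking one more electron from the +1 cation: B⁺ still has 2 valence electrons; Si⁺ still has 3 valence electrons; Na⁺ is the bare [Ne] core; Li⁺ is the bare [He] core.
Core electrons are held far more tightly than valence electrons, so Na and Li top the IE_2 order.
Valence configurations: B⁺ [He]2s², Si⁺ [Ne]3s²3p¹.
The numbers (kJ/mol): B 2427, Si 1577, Na 4562, Li 7298.
Overall IE_2 order: Si < B < Na < Li.

Si < B < Na < Li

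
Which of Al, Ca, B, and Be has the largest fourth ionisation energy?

B

After 3 electrons have been removed, what remains? Al³⁺ is the bare [Ne] core; Ca³⁺ is already 1 electron into the core; B³⁺ is the bare [He] core; Be³⁺ is already 1 electron into the core.
All of these are removing an electron from a noble-gas core or deeper; the smaller core (lower principal quantum number) is held far more tightly, and within a period the higher nuclear charge binds the same core more tightly.
Tabulated IE_4 (kJ/mol): Al 11577, Ca 6491, B 25026, Be 21007.
So the fourth ionization energies run Ca < Al < Be < B.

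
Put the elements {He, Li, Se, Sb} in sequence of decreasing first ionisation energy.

He is in period 1, group 18; Li is in period 2, group 1; Se is in period 4, group 16; Sb is in period 5, group 15.
IE₁ increases left→right with effective nuclear charge and decreases top→bottom as the valence shell moves farther out.
Here both period and group differ, so the two effects have to be weighed against each other.
Sb > Li: the two effects oppose for this pair; the across-period effect wins (831 vs 520 kJ/mol).
Se > Sb: both effects reinforce here, so Se is clearly the higher of the two.
He > Se: relative to Se, both the across-period and down-group shifts push He's first ionization energy up.
Approximate values (kJ/mol): He 2372, Li 520, Se 941, Sb 831.
So from highest to lowest: He > Se > Sb > Li.

He, Se, Sb, Li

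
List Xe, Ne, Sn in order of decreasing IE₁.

Ne, Xe, Sn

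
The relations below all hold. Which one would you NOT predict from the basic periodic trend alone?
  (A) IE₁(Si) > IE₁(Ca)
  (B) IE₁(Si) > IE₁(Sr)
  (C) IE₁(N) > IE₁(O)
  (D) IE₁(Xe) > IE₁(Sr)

The general trend: first ionization energy increases across a period and decreases down a group.
(A) Si (period 3, group 14) vs Ca (period 4, group 2): the stated order agrees with the simple trend.
(B) Si (period 3, group 14) vs Sr (period 5, group 2): the stated order agrees with the simple trend.
(C) N (period 2, group 15) vs O (period 2, group 16): the stated order contradicts the simple trend.
(D) Xe (period 5, group 18) vs Sr (period 5, group 2): the stated order agrees with the simple trend.
The exception is (C): pairing an electron in O's 2p⁴ costs repulsion energy, so O ionizes more easily than half-filled N (2p³).

(C)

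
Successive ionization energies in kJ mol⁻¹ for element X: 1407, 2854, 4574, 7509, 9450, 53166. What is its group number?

Group 15

Look for the largest jump between consecutive ionization energies: IE6/IE5 ≈ 5.6, far larger than any earlier ratio.
That jump marks the point where a core electron is being removed. So the atom has 5 valence electrons.
A main-group element with 5 valence electrons is in group 15.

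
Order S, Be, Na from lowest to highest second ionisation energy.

Be < S < Na

IE_2 is the cost of taking one more electron from the +1 cation: S⁺ still has 5 valence electrons; Be⁺ still has 1 valence electron; Na⁺ is the bare [Ne] core.
Breaking into a closed-shell core is much more expensive than removing a leftover valence electron — Na has the largest IE_2 here.
Valence configurations: S⁺ [Ne]3s²3p³, Be⁺ [He]2s¹.
Approximate IE_2 values (kJ/mol): S 2252, Be 1757, Na 4562.
Putting it together, IE_2: Be < S < Na.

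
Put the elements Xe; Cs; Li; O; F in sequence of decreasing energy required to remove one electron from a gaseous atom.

F > O > Xe > Li > Cs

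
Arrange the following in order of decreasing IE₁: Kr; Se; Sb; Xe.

IE₁ increases left→right with effective nuclear charge and decreases top→bottom as the valence shell moves farther out.
Neither a single period nor a single group — weigh both effects.
Se > Sb: both effects reinforce here, so Se is clearly the higher of the two.
Xe > Se: the two effects oppose for this pair; the across-period effect wins (1170 vs 941 kJ/mol).
Kr > Xe: Kr sits above Xe in group 18, so the down-group effect alone puts Kr higher.
Approximate values (kJ/mol): Se 941, Kr 1351, Sb 831, Xe 1170.
So from highest to lowest: Kr > Xe > Se > Sb.

Kr > Xe > Se > Sb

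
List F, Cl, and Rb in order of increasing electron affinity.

F is in period 2, group 17; Cl is in period 3, group 17; Rb is in period 5, group 1.
Adding an electron releases more energy for atoms nearer the top right (short of the noble gases).
These span different periods and groups, so the two trends combine.
F > Rb: relative to Rb, both the across-period and down-group shifts push F's electron affinity up.
Cl > F: this pair runs against the simple trend — see the exception note.
Note the exception: Cl has a higher electron affinity than F, contrary to the simple trend — F's small 2p subshell makes the incoming electron feel strong e⁻–e⁻ repulsion, so Cl actually releases more energy on gaining an electron.
Approximate values (kJ/mol): F 328, Cl 349, Rb 47.
So from lowest to highest: Rb < F < Cl.

Rb < F < Cl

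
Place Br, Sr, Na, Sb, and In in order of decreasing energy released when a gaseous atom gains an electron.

Br > Sb > Na > In > Sr

Na is in period 3, group 1; Br is in period 4, group 17; Sr is in period 5, group 2; In is in period 5, group 13; Sb is in period 5, group 15.
Atoms with high Z_eff and room in the valence shell (especially the halogens) have the most exothermic electron affinities.
Here both period and group differ, so the two effects have to be weighed against each other.
In > Sr: both are in period 5; the period trend gives In the larger value.
Na > In: period and group pull opposite ways; the down-group shift dominates (53 vs 29 kJ/mol).
Sb > Na: period and group pull opposite ways; the across-period shift dominates (103 vs 53 kJ/mol).
Br > Sb: both effects reinforce here, so Br is clearly the higher of the two.
Tabulated electron affinity (kJ/mol): Na 53, Br 325, Sr 5, In 29, Sb 103.
So from highest to lowest: Br > Sb > Na > In > Sr.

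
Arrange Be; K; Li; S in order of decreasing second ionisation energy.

Li > K > S > Be

Consider each +1 ion: Be⁺ still has 1 valence electron; K⁺ is the bare [Ar] core; Li⁺ is the bare [He] core; S⁺ still has 5 valence electrons.
Pulling an electron out of a noble-gas core costs far more than removing a remaining valence electron, so K and Li sit at the high end of IE_2.
Valence configurations: Be⁺ [He]2s¹, S⁺ [Ne]3s²3p³.
The numbers (kJ/mol): Be 1757, K 3052, Li 7298, S 2252.
Putting it together, IE_2: Be < S < K < Li.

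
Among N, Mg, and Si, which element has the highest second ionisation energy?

The second ionization energy removes an electron from the +1 ion. For each element: N⁺ still has 4 valence electrons; Mg⁺ still has 1 valence electron; Si⁺ still has 3 valence electrons.
All are still removing valence electrons, so compare the +1 ions as you would atoms: IE_2 generally rises across a period (higher Z_eff) and falls down a group (larger shell), subject to the usual subshell exceptions.
Valence configurations: N⁺ [He]2s²2p², Mg⁺ [Ne]3s¹, Si⁺ [Ne]3s²3p¹.
Tabulated IE_2 (kJ/mol): N 2856, Mg 1451, Si 1577.
Overall IE_2 order: Mg < Si < N.

N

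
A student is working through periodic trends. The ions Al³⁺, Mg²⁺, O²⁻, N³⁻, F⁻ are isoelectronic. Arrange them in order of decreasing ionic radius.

N³⁻ > O²⁻ > F⁻ > Mg²⁺ > Al³⁺

All of these have 10 electrons, so size is governed by nuclear charge alone: the more protons, the stronger the pull on the same electron cloud, and the smaller the ion.
Nuclear charges: Al³⁺ (Z=13), Mg²⁺ (Z=12), F⁻ (Z=9), O²⁻ (Z=8), N³⁻ (Z=7).
Largest to smallest: N³⁻ > O²⁻ > F⁻ > Mg²⁺ > Al³⁺.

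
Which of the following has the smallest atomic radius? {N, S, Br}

N is in period 2, group 15; S is in period 3, group 16; Br is in period 4, group 17.
Across a period the added protons contract the valence shell; down a group each new principal shell makes the atom larger.
These sit on a diagonal, where the across-period and down-group effects partly cancel.
S > N: period and group pull opposite ways; the down-group shift dominates (103 vs 71 pm).
Br > S: period and group pull opposite ways; the down-group shift dominates (114 vs 103 pm).
Approximate values (pm): N 71, S 103, Br 114.
The smallest atomic radius among these belongs to N.

N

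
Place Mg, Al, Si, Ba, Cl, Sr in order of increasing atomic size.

Mg is in period 3, group 2; Al is in period 3, group 13; Si is in period 3, group 14; Cl is in period 3, group 17; Sr is in period 5, group 2; Ba is in period 6, group 2.
Atomic radius shrinks across a period as nuclear charge pulls the same shell inward, and grows down a group as new shells are added.
Neither a single period nor a single group — weigh both effects.
Si > Cl: Si lies to the left of Cl in period 3, so the across-period effect alone puts Si larger.
Al > Si: both are in period 3; the period trend gives Al the larger value.
Mg > Al: Mg lies to the left of Al in period 3, so the across-period effect alone puts Mg larger.
Sr > Mg: they share group 2; the group trend gives Sr the larger value.
Ba > Sr: they share group 2; the group trend gives Ba the larger value.
Approximate values (pm): Mg 139, Al 126, Si 116, Cl 99, Sr 185, Ba 196.
So from smallest to largest: Cl < Si < Al < Mg < Sr < Ba.

Cl, Si, Al, Mg, Sr, Ba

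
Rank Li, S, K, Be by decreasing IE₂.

Li > K > S > Be

IE_2 is the cost of taking one more electron from the +1 cation: Li⁺ is the bare [He] core; S⁺ still has 5 valence electrons; K⁺ is the bare [Ar] core; Be⁺ still has 1 valence electron.
Breaking into a closed-shell core is much more expensive than removing a leftover valence electron — K and Li have the largest IE_2 here.
Valence configurations: S⁺ [Ne]3s²3p³, Be⁺ [He]2s¹.
Tabulated IE_2 (kJ/mol): Li 7298, S 2252, K 3052, Be 1757.
Hence IE_2: Be < S < K < Li.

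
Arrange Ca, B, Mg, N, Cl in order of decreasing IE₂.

The second ionization energy removes an electron from the +1 ion. For each element: Ca⁺ still has 1 valence electron; B⁺ still has 2 valence electrons; Mg⁺ still has 1 valence electron; N⁺ still has 4 valence electrons; Cl⁺ still has 6 valence electrons.
All are still removing valence electrons, so compare the +1 ions as you would atoms: IE_2 generally rises across a period (higher Z_eff) and falls down a group (larger shell), subject to the usual subshell exceptions.
Valence configurations: Ca⁺ [Ar]4s¹, B⁺ [He]2s², Mg⁺ [Ne]3s¹, N⁺ [He]2s²2p², Cl⁺ [Ne]3s²3p⁴.
Approximate IE_2 values (kJ/mol): Ca 1145, B 2427, Mg 1451, N 2856, Cl 2298.
Overall IE_2 order: Ca < Mg < Cl < B < N.

N, B, Cl, Mg, Ca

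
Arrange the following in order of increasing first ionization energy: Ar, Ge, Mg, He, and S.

Mg < Ge < S < Ar < He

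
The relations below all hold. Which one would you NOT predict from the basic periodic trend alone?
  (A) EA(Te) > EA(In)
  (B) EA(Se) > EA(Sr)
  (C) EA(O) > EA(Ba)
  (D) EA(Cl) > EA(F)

The general trend: electron affinity increases across a period and decreases down a group.
(A) Te (period 5, group 16) vs In (period 5, group 13): the stated order agrees with the simple trend.
(B) Se (period 4, group 16) vs Sr (period 5, group 2): the stated order agrees with the simple trend.
(C) O (period 2, group 16) vs Ba (period 6, group 2): the stated order agrees with the simple trend.
(D) Cl (period 3, group 17) vs F (period 2, group 17): the stated order contradicts the simple trend.
The exception is (D): F's small 2p subshell makes the incoming electron feel strong e⁻–e⁻ repulsion, so Cl actually releases more energy on gaining an electron.

(D)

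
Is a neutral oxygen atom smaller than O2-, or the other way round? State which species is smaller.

Forming O2- adds 2 electrons to O. More electron–electron repulsion in the same shell, with unchanged nuclear charge, lets the cloud expand.
An anion is larger than its parent atom: O2- > O.

O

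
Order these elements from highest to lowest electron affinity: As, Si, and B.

B is in period 2, group 13; Si is in period 3, group 14; As is in period 4, group 15.
EA tends to increase across a period and decrease down a group, though the pattern is less regular than for IE or radius.
A diagonal step moves right (one effect) and down (the opposite effect) at once.
As > B: the two effects oppose for this pair; the across-period effect wins (78 vs 27 kJ/mol).
Si > As: the two effects oppose for this pair; the down-group effect wins (134 vs 78 kJ/mol).
Tabulated electron affinity (kJ/mol): B 27, Si 134, As 78.
So from highest to lowest: Si > As > B.

Si > As > B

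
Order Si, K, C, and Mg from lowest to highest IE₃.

Consider each +2 ion: Si²⁺ still has 2 valence electrons; K²⁺ is already 1 electron into the core; C²⁺ still has 2 valence electrons; Mg²⁺ is the bare [Ne] core.
Usually core removal costs more than valence removal, but here the competition is close: a tightly held n=2 valence electron can cost more to remove than an n=3 core electron, so the actual values have to decide it.
Valence configurations: Si²⁺ [Ne]3s², C²⁺ [He]2s².
Tabulated IE_3 (kJ/mol): Si 3232, K 4420, C 4620, Mg 7733.
Hence IE_3: Si < K < C < Mg.

Si < K < C < Mg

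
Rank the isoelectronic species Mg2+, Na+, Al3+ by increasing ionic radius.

Al3+, Mg2+, Na+

All of these have 10 electrons, so size is governed by nuclear charge alone: the more protons, the stronger the pull on the same electron cloud, and the smaller the ion.
Nuclear charges: Al3+ (Z=13), Mg2+ (Z=12), Na+ (Z=11).
Smallest to largest: Al3+ < Mg2+ < Na+.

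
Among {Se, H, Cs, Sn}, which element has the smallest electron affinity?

H is in period 1, group 1; Se is in period 4, group 16; Sn is in period 5, group 14; Cs is in period 6, group 1.
EA tends to increase across a period and decrease down a group, though the pattern is less regular than for IE or radius.
Neither a single period nor a single group — weigh both effects.
H > Cs: they share group 1; the group trend gives H the larger value.
Sn > H: the two effects oppose for this pair; the across-period effect wins (107 vs 73 kJ/mol).
Se > Sn: both effects reinforce here, so Se is clearly the higher of the two.
Tabulated electron affinity (kJ/mol): H 73, Se 195, Sn 107, Cs 46.
The smallest electron affinity among these belongs to Cs.

Cs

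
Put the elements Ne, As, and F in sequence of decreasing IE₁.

Ne, F, As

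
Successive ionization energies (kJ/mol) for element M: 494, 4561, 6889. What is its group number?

Group 1

Look for the largest jump between consecutive ionization energies: IE2/IE1 ≈ 9.2, far larger than any earlier ratio.
That jump marks the point where a core electron is being removed. So the atom has 1 valence electron.
A main-group element with 1 valence electron is in group 1.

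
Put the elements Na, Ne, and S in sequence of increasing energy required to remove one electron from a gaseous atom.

Na < S < Ne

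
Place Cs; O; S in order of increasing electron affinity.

Electron affinity generally becomes more exothermic across a period toward the halogens and less exothermic down a group.
Here both period and group differ, so the two effects have to be weighed against each other.
O > Cs: relative to Cs, both the across-period and down-group shifts push O's electron affinity up.
S > O: this pair runs against the simple trend — see the exception note.
Note the exception: S has a higher electron affinity than O, contrary to the simple trend — the compact 2p subshell of O repels the added electron more than S's larger 3p does.
Approximate values (kJ/mol): O 141, S 200, Cs 46.
So from lowest to highest: Cs < O < S.

Cs < O < S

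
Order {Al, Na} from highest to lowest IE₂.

Na > Al

IE_2 is the cost of taking one more electron from the +1 cation: Al⁺ still has 2 valence electrons; Na⁺ is the bare [Ne] core.
Breaking into a closed-shell core is much more expensive than removing a leftover valence electron — Na has the largest IE_2 here.
Approximate IE_2 values (kJ/mol): Al 1817, Na 4562.
Putting it together, IE_2: Al < Na.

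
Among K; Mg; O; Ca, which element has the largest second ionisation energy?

O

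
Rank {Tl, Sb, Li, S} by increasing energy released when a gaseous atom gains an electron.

EA tends to increase across a period and decrease down a group, though the pattern is less regular than for IE or radius.
Here both period and group differ, so the two effects have to be weighed against each other.
Li > Tl: the two effects oppose for this pair; the down-group effect wins (60 vs 19 kJ/mol).
Sb > Li: period and group pull opposite ways; the across-period shift dominates (103 vs 60 kJ/mol).
S > Sb: relative to Sb, both the across-period and down-group shifts push S's electron affinity up.
Approximate values (kJ/mol): Li 60, S 200, Sb 103, Tl 19.
So from lowest to highest: Tl < Li < Sb < S.

Tl < Li < Sb < S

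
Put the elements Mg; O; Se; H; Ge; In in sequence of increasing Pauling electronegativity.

Mg < In < Ge < H < Se < O

EN rises left→right (higher Z_eff, smaller atoms) and falls top→bottom (larger, more shielded atoms).
These span different periods and groups, so the two trends combine.
In > Mg: period and group pull opposite ways; the across-period shift dominates (1.78 vs 1.31).
Ge > In: relative to In, both the across-period and down-group shifts push Ge's electronegativity up.
H > Ge: period and group pull opposite ways; the down-group shift dominates (2.20 vs 2.01).
Se > H: period and group pull opposite ways; the across-period shift dominates (2.55 vs 2.20).
O > Se: they share group 16; the group trend gives O the larger value.
Approximate values (Pauling): H 2.20, O 3.44, Mg 1.31, Ge 2.01, Se 2.55, In 1.78.
So from lowest to highest: Mg < In < Ge < H < Se < O.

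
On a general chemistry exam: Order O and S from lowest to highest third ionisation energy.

After 2 electrons have been removed, what remains? O²⁺ still has 4 valence electrons; S²⁺ still has 4 valence electrons.
All are still removing valence electrons, so compare the +2 ions as you would atoms: IE_3 generally rises across a period (higher Z_eff) and falls down a group (larger shell), subject to the usual subshell exceptions.
Valence configurations: O²⁺ [He]2s²2p², S²⁺ [Ne]3s²3p².
The numbers (kJ/mol): O 5300, S 3357.
Overall IE_3 order: S < O.

S < O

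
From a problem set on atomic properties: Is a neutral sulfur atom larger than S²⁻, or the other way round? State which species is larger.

Forming S²⁻ adds 2 electrons to S. More electron–electron repulsion in the same shell, with unchanged nuclear charge, lets the cloud expand.
An anion is larger than its parent atom: S²⁻ > S.

S²⁻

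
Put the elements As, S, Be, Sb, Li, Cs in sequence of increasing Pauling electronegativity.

Atoms toward the upper right of the periodic table pull bonding electrons most strongly.
Here both period and group differ, so the two effects have to be weighed against each other.
Li > Cs: Li sits above Cs in group 1, so the down-group effect alone puts Li higher.
Be > Li: both are in period 2; the period trend gives Be the larger value.
Sb > Be: period and group pull opposite ways; the across-period shift dominates (2.05 vs 1.57).
As > Sb: As sits above Sb in group 15, so the down-group effect alone puts As higher.
S > As: relative to As, both the across-period and down-group shifts push S's electronegativity up.
For reference (Pauling): Li 0.98, Be 1.57, S 2.58, As 2.18, Sb 2.05, Cs 0.79.
So from lowest to highest: Cs < Li < Be < Sb < As < S.

Cs < Li < Be < Sb < As < S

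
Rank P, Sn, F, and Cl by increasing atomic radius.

F < Cl < P < Sn

F is in period 2, group 17; P is in period 3, group 15; Cl is in period 3, group 17; Sn is in period 5, group 14.
Radius decreases left→right (rising Z_eff, same n) and increases top→bottom (higher n).
Here both period and group differ, so the two effects have to be weighed against each other.
Cl > F: Cl sits below F in group 17, so the down-group effect alone puts Cl larger.
P > Cl: both are in period 3; the period trend gives P the larger value.
Sn > P: both effects reinforce here, so Sn is clearly the larger of the two.
For reference (pm): F 64, P 111, Cl 99, Sn 140.
So from smallest to largest: F < Cl < P < Sn.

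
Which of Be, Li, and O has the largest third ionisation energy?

The third ionization energy removes an electron from the +2 ion. For each element: Be²⁺ is the bare [He] core; Li²⁺ is already 1 electron into the core; O²⁺ still has 4 valence electrons.
Core electrons are held far more tightly than valence electrons, so Li and Be top the IE_3 order.
The numbers (kJ/mol): Be 14849, Li 11815, O 5300.
So the third ionization energies run O < Li < Be.

Be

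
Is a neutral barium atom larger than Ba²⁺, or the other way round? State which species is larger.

Forming Ba²⁺ removes 2 electrons from Ba. Fewer electrons for the same nuclear charge means less shielding and a higher Z_eff on the remaining electrons, and for main-group metals the entire outer shell is lost.
A cation is smaller than its parent atom: Ba²⁺ < Ba.

Ba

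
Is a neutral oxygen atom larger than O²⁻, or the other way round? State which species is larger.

O²⁻

Forming O²⁻ adds 2 electrons to O. More electron–electron repulsion in the same shell, with unchanged nuclear charge, lets the cloud expand.
An anion is larger than its parent atom: O²⁻ > O.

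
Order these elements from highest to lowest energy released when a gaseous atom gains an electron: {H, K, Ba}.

H, K, Ba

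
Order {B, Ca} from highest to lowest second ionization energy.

B > Ca

After 1 electron has been removed, what remains? B⁺ still has 2 valence electrons; Ca⁺ still has 1 valence electron.
All are still removing valence electrons, so compare the +1 ions as you would atoms: IE_2 generally rises across a period (higher Z_eff) and falls down a group (larger shell), subject to the usual subshell exceptions.
Valence configurations: B⁺ [He]2s², Ca⁺ [Ar]4s¹.
Approximate IE_2 values (kJ/mol): B 2427, Ca 1145.
Overall IE_2 order: Ca < B.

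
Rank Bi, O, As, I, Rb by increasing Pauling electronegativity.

O is in period 2, group 16; As is in period 4, group 15; Rb is in period 5, group 1; I is in period 5, group 17; Bi is in period 6, group 15.
Smaller atoms with higher effective nuclear charge are more electronegative.
Neither a single period nor a single group — weigh both effects.
Bi > Rb: period and group pull opposite ways; the across-period shift dominates (2.02 vs 0.82).
As > Bi: As sits above Bi in group 15, so the down-group effect alone puts As higher.
I > As: period and group pull opposite ways; the across-period shift dominates (2.66 vs 2.18).
O > I: the two effects oppose for this pair; the down-group effect wins (3.44 vs 2.66).
For reference (Pauling): O 3.44, As 2.18, Rb 0.82, I 2.66, Bi 2.02.
So from lowest to highest: Rb < Bi < As < I < O.

Rb < Bi < As < I < O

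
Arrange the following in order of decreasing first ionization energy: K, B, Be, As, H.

H is in period 1, group 1; Be is in period 2, group 2; B is in period 2, group 13; K is in period 4, group 1; As is in period 4, group 15.
IE₁ increases left→right with effective nuclear charge and decreases top→bottom as the valence shell moves farther out.
Here both period and group differ, so the two effects have to be weighed against each other.
B > K: both effects reinforce here, so B is clearly the higher of the two.
Be > B: this pair runs against the simple trend — see the exception note.
As > Be: period and group pull opposite ways; the across-period shift dominates (947 vs 900 kJ/mol).
H > As: period and group pull opposite ways; the down-group shift dominates (1312 vs 947 kJ/mol).
Note the exception: Be has a higher first ionization energy than B, contrary to the simple trend — removing B's lone 2p electron is easier than breaking Be's filled 2s².
Tabulated first ionization energy (kJ/mol): H 1312, Be 900, B 801, K 419, As 947.
So from highest to lowest: H > As > Be > B > K.

H > As > Be > B > K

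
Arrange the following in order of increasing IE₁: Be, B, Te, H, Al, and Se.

H is in period 1, group 1; Be is in period 2, group 2; B is in period 2, group 13; Al is in period 3, group 13; Se is in period 4, group 16; Te is in period 5, group 16.
IE₁ increases left→right with effective nuclear charge and decreases top→bottom as the valence shell moves farther out.
Here both period and group differ, so the two effects have to be weighed against each other.
B > Al: B sits above Al in group 13, so the down-group effect alone puts B higher.
Te > B: the two effects oppose for this pair; the across-period effect wins (869 vs 801 kJ/mol).
Be > Te: the two effects oppose for this pair; the down-group effect wins (900 vs 869 kJ/mol).
Se > Be: the two effects oppose for this pair; the across-period effect wins (941 vs 900 kJ/mol).
H > Se: period and group pull opposite ways; the down-group shift dominates (1312 vs 941 kJ/mol).
Note the exception: Be has a higher first ionization energy than B, contrary to the simple trend — removing B's lone 2p electron is easier than breaking Be's filled 2s².
Tabulated first ionization energy (kJ/mol): H 1312, Be 900, B 801, Al 578, Se 941, Te 869.
So from lowest to highest: Al < B < Te < Be < Se < H.

Al, B, Te, Be, Se, H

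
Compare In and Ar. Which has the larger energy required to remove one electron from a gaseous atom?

Ar

Across a period the outer electron is held more tightly (higher IE₁); down a group it sits in a higher shell, more shielded, and comes off more easily.
Neither a single period nor a single group — weigh both effects.
Ar > In: relative to In, both the across-period and down-group shifts push Ar's first ionization energy up.
Tabulated first ionization energy (kJ/mol): Ar 1521, In 558.
So Ar has the larger energy required to remove one electron from a gaseous atom (Ar > In).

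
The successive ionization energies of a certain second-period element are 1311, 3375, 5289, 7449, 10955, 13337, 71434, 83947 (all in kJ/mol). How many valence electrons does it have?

6

Look for the largest jump between consecutive ionization energies: IE7/IE6 ≈ 5.4, far larger than any earlier ratio.
That jump marks the point where a core electron is being removed. So the atom has 6 valence electrons.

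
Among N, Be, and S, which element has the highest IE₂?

N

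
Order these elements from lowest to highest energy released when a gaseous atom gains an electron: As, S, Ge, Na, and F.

Na, As, Ge, S, F

Atoms with high Z_eff and room in the valence shell (especially the halogens) have the most exothermic electron affinities.
These span different periods and groups, so the two trends combine.
As > Na: period and group pull opposite ways; the across-period shift dominates (78 vs 53 kJ/mol).
Ge > As: this pair runs against the simple trend — see the exception note.
S > Ge: both effects reinforce here, so S is clearly the higher of the two.
F > S: relative to S, both the across-period and down-group shifts push F's electron affinity up.
Note the exception: Ge has a higher electron affinity than As, contrary to the simple trend — adding an electron to As's half-filled 4p³ is unfavourable, so Ge (4p²) has the more exothermic EA.
Approximate values (kJ/mol): F 328, Na 53, S 200, Ge 119, As 78.
So from lowest to highest: Na < As < Ge < S < F.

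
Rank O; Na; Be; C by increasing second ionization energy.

After 1 electron has been removed, what remains? O⁺ still has 5 valence electrons; Na⁺ is the bare [Ne] core; Be⁺ still has 1 valence electron; C⁺ still has 3 valence electrons.
Breaking into a closed-shell core is much more expensive than removing a leftover valence electron — Na has the largest IE_2 here.
Valence configurations: O⁺ [He]2s²2p³, Be⁺ [He]2s¹, C⁺ [He]2s²2p¹.
Tabulated IE_2 (kJ/mol): O 3388, Na 4562, Be 1757, C 2353.
Overall IE_2 order: Be < C < O < Na.

Be < C < O < Na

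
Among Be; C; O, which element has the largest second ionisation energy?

The second ionization energy removes an electron from the +1 ion. For each element: Be⁺ still has 1 valence electron; C⁺ still has 3 valence electrons; O⁺ still has 5 valence electrons.
All are still removing valence electrons, so compare the +1 ions as you would atoms: IE_2 generally rises across a period (higher Z_eff) and falls down a group (larger shell), subject to the usual subshell exceptions.
Valence configurations: Be⁺ [He]2s¹, C⁺ [He]2s²2p¹, O⁺ [He]2s²2p³.
Approximate IE_2 values (kJ/mol): Be 1757, C 2353, O 3388.
Hence IE_2: Be < C < O.

O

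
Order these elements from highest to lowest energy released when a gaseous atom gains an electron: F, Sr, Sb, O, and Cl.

O is in period 2, group 16; F is in period 2, group 17; Cl is in period 3, group 17; Sr is in period 5, group 2; Sb is in period 5, group 15.
Adding an electron releases more energy for atoms nearer the top right (short of the noble gases).
Here both period and group differ, so the two effects have to be weighed against each other.
Sb > Sr: Sb lies to the right of Sr in period 5, so the across-period effect alone puts Sb higher.
O > Sb: relative to Sb, both the across-period and down-group shifts push O's electron affinity up.
F > O: both are in period 2; the period trend gives F the larger value.
Cl > F: this pair runs against the simple trend — see the exception note.
Note the exception: Cl has a higher electron affinity than F, contrary to the simple trend — F's small 2p subshell makes the incoming electron feel strong e⁻–e⁻ repulsion, so Cl actually releases more energy on gaining an electron.
For reference (kJ/mol): O 141, F 328, Cl 349, Sr 5, Sb 103.
So from highest to lowest: Cl > F > O > Sb > Sr.

Cl > F > O > Sb > Sr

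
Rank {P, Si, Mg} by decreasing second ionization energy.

P > Si > Mg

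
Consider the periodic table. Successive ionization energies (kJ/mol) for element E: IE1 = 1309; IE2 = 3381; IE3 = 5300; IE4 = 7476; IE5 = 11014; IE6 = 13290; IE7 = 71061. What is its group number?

Group 16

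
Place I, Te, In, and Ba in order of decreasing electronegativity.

Atoms toward the upper right of the periodic table pull bonding electrons most strongly.
Neither a single period nor a single group — weigh both effects.
In > Ba: relative to Ba, both the across-period and down-group shifts push In's electronegativity up.
Te > In: both are in period 5; the period trend gives Te the larger value.
I > Te: I lies to the right of Te in period 5, so the across-period effect alone puts I higher.
Approximate values (Pauling): In 1.78, Te 2.10, I 2.66, Ba 0.89.
So from highest to lowest: I > Te > In > Ba.

I > Te > In > Ba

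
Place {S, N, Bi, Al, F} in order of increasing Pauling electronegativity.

Al, Bi, S, N, F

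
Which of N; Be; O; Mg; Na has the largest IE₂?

Na

Consider each +1 ion: N⁺ still has 4 valence electrons; Be⁺ still has 1 valence electron; O⁺ still has 5 valence electrons; Mg⁺ still has 1 valence electron; Na⁺ is the bare [Ne] core.
Breaking into a closed-shell core is much more expensive than removing a leftover valence electron — Na has the largest IE_2 here.
Valence configurations: N⁺ [He]2s²2p², Be⁺ [He]2s¹, O⁺ [He]2s²2p³, Mg⁺ [Ne]3s¹.
Approximate IE_2 values (kJ/mol): N 2856, Be 1757, O 3388, Mg 1451, Na 4562.
Overall IE_2 order: Mg < Be < N < O < Na.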